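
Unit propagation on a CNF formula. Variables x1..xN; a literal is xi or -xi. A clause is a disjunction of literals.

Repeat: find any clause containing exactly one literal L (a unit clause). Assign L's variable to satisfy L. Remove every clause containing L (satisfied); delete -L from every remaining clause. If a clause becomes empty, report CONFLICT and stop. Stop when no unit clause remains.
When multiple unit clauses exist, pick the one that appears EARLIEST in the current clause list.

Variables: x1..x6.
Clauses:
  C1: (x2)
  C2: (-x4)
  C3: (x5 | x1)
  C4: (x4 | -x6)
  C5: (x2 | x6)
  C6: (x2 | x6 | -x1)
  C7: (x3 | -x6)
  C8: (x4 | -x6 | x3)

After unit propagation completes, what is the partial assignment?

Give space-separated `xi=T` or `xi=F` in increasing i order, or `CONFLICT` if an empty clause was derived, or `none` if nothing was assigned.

Answer: x2=T x4=F x6=F

Derivation:
unit clause [2] forces x2=T; simplify:
  satisfied 3 clause(s); 5 remain; assigned so far: [2]
unit clause [-4] forces x4=F; simplify:
  drop 4 from [4, -6] -> [-6]
  drop 4 from [4, -6, 3] -> [-6, 3]
  satisfied 1 clause(s); 4 remain; assigned so far: [2, 4]
unit clause [-6] forces x6=F; simplify:
  satisfied 3 clause(s); 1 remain; assigned so far: [2, 4, 6]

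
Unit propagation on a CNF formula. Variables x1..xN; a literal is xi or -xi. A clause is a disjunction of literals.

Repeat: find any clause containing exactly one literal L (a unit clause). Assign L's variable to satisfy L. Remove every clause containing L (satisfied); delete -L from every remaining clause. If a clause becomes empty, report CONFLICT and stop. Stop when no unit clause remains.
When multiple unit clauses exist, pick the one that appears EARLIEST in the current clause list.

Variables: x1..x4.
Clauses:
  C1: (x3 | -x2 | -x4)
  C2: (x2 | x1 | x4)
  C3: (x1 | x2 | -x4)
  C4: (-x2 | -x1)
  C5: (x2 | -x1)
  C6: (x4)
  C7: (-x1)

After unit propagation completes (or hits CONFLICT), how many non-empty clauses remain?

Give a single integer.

unit clause [4] forces x4=T; simplify:
  drop -4 from [3, -2, -4] -> [3, -2]
  drop -4 from [1, 2, -4] -> [1, 2]
  satisfied 2 clause(s); 5 remain; assigned so far: [4]
unit clause [-1] forces x1=F; simplify:
  drop 1 from [1, 2] -> [2]
  satisfied 3 clause(s); 2 remain; assigned so far: [1, 4]
unit clause [2] forces x2=T; simplify:
  drop -2 from [3, -2] -> [3]
  satisfied 1 clause(s); 1 remain; assigned so far: [1, 2, 4]
unit clause [3] forces x3=T; simplify:
  satisfied 1 clause(s); 0 remain; assigned so far: [1, 2, 3, 4]

Answer: 0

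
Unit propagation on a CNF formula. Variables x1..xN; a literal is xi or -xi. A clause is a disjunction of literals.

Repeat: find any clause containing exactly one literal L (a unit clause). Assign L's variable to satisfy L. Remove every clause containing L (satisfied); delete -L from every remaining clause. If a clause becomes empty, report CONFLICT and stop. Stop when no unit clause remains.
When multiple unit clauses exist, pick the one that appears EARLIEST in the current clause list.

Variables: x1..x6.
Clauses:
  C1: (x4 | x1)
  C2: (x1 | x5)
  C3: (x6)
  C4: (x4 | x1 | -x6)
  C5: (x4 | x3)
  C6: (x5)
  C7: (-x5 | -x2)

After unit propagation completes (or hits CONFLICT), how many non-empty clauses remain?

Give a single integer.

Answer: 3

Derivation:
unit clause [6] forces x6=T; simplify:
  drop -6 from [4, 1, -6] -> [4, 1]
  satisfied 1 clause(s); 6 remain; assigned so far: [6]
unit clause [5] forces x5=T; simplify:
  drop -5 from [-5, -2] -> [-2]
  satisfied 2 clause(s); 4 remain; assigned so far: [5, 6]
unit clause [-2] forces x2=F; simplify:
  satisfied 1 clause(s); 3 remain; assigned so far: [2, 5, 6]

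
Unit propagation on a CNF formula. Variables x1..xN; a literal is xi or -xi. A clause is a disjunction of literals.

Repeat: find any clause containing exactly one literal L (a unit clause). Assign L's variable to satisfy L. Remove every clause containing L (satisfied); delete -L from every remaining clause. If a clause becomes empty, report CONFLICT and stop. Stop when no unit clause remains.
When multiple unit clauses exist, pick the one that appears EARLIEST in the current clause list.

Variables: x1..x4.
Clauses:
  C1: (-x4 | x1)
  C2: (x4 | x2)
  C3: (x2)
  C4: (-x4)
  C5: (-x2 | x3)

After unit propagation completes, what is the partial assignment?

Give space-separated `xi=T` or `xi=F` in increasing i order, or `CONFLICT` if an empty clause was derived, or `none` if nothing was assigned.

Answer: x2=T x3=T x4=F

Derivation:
unit clause [2] forces x2=T; simplify:
  drop -2 from [-2, 3] -> [3]
  satisfied 2 clause(s); 3 remain; assigned so far: [2]
unit clause [-4] forces x4=F; simplify:
  satisfied 2 clause(s); 1 remain; assigned so far: [2, 4]
unit clause [3] forces x3=T; simplify:
  satisfied 1 clause(s); 0 remain; assigned so far: [2, 3, 4]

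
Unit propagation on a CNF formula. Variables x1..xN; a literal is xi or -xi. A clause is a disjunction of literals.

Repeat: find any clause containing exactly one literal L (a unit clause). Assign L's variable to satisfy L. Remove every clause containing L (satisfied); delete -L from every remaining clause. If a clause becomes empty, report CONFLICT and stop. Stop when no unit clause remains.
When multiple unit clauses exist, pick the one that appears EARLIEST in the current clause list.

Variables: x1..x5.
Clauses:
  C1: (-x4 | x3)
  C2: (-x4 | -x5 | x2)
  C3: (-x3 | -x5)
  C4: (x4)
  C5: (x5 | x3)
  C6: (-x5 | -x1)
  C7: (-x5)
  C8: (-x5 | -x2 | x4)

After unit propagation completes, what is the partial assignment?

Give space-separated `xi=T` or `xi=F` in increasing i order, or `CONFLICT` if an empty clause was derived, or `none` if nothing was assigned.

Answer: x3=T x4=T x5=F

Derivation:
unit clause [4] forces x4=T; simplify:
  drop -4 from [-4, 3] -> [3]
  drop -4 from [-4, -5, 2] -> [-5, 2]
  satisfied 2 clause(s); 6 remain; assigned so far: [4]
unit clause [3] forces x3=T; simplify:
  drop -3 from [-3, -5] -> [-5]
  satisfied 2 clause(s); 4 remain; assigned so far: [3, 4]
unit clause [-5] forces x5=F; simplify:
  satisfied 4 clause(s); 0 remain; assigned so far: [3, 4, 5]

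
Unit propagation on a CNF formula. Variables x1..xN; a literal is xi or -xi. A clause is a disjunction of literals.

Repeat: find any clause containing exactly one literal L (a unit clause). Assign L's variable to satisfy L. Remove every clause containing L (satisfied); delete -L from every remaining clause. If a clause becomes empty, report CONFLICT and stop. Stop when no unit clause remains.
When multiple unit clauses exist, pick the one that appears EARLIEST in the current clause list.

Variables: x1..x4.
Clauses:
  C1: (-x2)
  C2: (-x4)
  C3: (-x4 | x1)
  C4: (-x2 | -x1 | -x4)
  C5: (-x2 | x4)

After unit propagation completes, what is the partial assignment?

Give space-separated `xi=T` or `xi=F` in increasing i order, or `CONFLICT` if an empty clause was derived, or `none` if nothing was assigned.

Answer: x2=F x4=F

Derivation:
unit clause [-2] forces x2=F; simplify:
  satisfied 3 clause(s); 2 remain; assigned so far: [2]
unit clause [-4] forces x4=F; simplify:
  satisfied 2 clause(s); 0 remain; assigned so far: [2, 4]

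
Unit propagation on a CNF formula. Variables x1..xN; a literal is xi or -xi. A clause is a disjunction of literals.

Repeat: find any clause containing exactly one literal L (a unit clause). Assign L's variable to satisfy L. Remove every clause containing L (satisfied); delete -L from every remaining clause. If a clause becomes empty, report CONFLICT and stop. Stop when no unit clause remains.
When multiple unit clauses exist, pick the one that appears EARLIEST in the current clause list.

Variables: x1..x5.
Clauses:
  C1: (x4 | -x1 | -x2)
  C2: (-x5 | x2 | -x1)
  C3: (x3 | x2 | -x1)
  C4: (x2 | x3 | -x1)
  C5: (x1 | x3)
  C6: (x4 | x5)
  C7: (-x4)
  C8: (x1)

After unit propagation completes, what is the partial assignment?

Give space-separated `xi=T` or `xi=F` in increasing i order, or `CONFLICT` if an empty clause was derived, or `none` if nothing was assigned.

unit clause [-4] forces x4=F; simplify:
  drop 4 from [4, -1, -2] -> [-1, -2]
  drop 4 from [4, 5] -> [5]
  satisfied 1 clause(s); 7 remain; assigned so far: [4]
unit clause [5] forces x5=T; simplify:
  drop -5 from [-5, 2, -1] -> [2, -1]
  satisfied 1 clause(s); 6 remain; assigned so far: [4, 5]
unit clause [1] forces x1=T; simplify:
  drop -1 from [-1, -2] -> [-2]
  drop -1 from [2, -1] -> [2]
  drop -1 from [3, 2, -1] -> [3, 2]
  drop -1 from [2, 3, -1] -> [2, 3]
  satisfied 2 clause(s); 4 remain; assigned so far: [1, 4, 5]
unit clause [-2] forces x2=F; simplify:
  drop 2 from [2] -> [] (empty!)
  drop 2 from [3, 2] -> [3]
  drop 2 from [2, 3] -> [3]
  satisfied 1 clause(s); 3 remain; assigned so far: [1, 2, 4, 5]
CONFLICT (empty clause)

Answer: CONFLICT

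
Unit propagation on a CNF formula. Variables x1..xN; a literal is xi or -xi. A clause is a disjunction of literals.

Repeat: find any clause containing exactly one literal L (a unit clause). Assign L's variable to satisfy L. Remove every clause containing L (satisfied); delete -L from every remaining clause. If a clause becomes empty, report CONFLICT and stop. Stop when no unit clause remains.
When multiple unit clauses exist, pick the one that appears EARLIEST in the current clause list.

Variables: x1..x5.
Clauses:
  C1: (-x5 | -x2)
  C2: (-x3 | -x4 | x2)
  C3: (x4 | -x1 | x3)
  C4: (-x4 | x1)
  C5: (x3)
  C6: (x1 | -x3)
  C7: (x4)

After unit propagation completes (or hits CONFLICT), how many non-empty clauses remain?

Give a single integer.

Answer: 0

Derivation:
unit clause [3] forces x3=T; simplify:
  drop -3 from [-3, -4, 2] -> [-4, 2]
  drop -3 from [1, -3] -> [1]
  satisfied 2 clause(s); 5 remain; assigned so far: [3]
unit clause [1] forces x1=T; simplify:
  satisfied 2 clause(s); 3 remain; assigned so far: [1, 3]
unit clause [4] forces x4=T; simplify:
  drop -4 from [-4, 2] -> [2]
  satisfied 1 clause(s); 2 remain; assigned so far: [1, 3, 4]
unit clause [2] forces x2=T; simplify:
  drop -2 from [-5, -2] -> [-5]
  satisfied 1 clause(s); 1 remain; assigned so far: [1, 2, 3, 4]
unit clause [-5] forces x5=F; simplify:
  satisfied 1 clause(s); 0 remain; assigned so far: [1, 2, 3, 4, 5]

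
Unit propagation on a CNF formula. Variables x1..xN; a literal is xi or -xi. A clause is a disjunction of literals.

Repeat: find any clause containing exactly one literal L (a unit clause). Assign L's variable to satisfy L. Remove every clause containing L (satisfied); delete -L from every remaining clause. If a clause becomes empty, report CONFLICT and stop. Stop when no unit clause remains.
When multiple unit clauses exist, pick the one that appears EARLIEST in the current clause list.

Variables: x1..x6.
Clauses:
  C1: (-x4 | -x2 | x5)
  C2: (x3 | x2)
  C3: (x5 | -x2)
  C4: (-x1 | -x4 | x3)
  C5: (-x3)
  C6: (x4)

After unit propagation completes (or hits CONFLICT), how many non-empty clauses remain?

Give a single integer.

unit clause [-3] forces x3=F; simplify:
  drop 3 from [3, 2] -> [2]
  drop 3 from [-1, -4, 3] -> [-1, -4]
  satisfied 1 clause(s); 5 remain; assigned so far: [3]
unit clause [2] forces x2=T; simplify:
  drop -2 from [-4, -2, 5] -> [-4, 5]
  drop -2 from [5, -2] -> [5]
  satisfied 1 clause(s); 4 remain; assigned so far: [2, 3]
unit clause [5] forces x5=T; simplify:
  satisfied 2 clause(s); 2 remain; assigned so far: [2, 3, 5]
unit clause [4] forces x4=T; simplify:
  drop -4 from [-1, -4] -> [-1]
  satisfied 1 clause(s); 1 remain; assigned so far: [2, 3, 4, 5]
unit clause [-1] forces x1=F; simplify:
  satisfied 1 clause(s); 0 remain; assigned so far: [1, 2, 3, 4, 5]

Answer: 0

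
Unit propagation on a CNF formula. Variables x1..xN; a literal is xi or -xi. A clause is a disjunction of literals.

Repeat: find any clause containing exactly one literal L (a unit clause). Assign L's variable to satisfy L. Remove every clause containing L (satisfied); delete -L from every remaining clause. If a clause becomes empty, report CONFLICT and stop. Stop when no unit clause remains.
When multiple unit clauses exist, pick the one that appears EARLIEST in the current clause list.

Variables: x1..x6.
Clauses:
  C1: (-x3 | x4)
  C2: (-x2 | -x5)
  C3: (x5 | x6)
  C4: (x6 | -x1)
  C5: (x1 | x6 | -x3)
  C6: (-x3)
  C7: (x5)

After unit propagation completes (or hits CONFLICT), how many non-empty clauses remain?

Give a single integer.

Answer: 1

Derivation:
unit clause [-3] forces x3=F; simplify:
  satisfied 3 clause(s); 4 remain; assigned so far: [3]
unit clause [5] forces x5=T; simplify:
  drop -5 from [-2, -5] -> [-2]
  satisfied 2 clause(s); 2 remain; assigned so far: [3, 5]
unit clause [-2] forces x2=F; simplify:
  satisfied 1 clause(s); 1 remain; assigned so far: [2, 3, 5]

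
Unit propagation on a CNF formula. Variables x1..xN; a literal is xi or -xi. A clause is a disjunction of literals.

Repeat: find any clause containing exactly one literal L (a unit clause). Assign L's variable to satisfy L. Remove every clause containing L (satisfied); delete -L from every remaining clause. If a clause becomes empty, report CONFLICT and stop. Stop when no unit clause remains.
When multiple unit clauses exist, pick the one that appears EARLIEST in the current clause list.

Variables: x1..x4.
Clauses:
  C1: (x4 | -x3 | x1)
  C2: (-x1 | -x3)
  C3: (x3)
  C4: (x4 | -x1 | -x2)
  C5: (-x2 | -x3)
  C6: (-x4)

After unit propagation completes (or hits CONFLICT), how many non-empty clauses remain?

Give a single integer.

unit clause [3] forces x3=T; simplify:
  drop -3 from [4, -3, 1] -> [4, 1]
  drop -3 from [-1, -3] -> [-1]
  drop -3 from [-2, -3] -> [-2]
  satisfied 1 clause(s); 5 remain; assigned so far: [3]
unit clause [-1] forces x1=F; simplify:
  drop 1 from [4, 1] -> [4]
  satisfied 2 clause(s); 3 remain; assigned so far: [1, 3]
unit clause [4] forces x4=T; simplify:
  drop -4 from [-4] -> [] (empty!)
  satisfied 1 clause(s); 2 remain; assigned so far: [1, 3, 4]
CONFLICT (empty clause)

Answer: 1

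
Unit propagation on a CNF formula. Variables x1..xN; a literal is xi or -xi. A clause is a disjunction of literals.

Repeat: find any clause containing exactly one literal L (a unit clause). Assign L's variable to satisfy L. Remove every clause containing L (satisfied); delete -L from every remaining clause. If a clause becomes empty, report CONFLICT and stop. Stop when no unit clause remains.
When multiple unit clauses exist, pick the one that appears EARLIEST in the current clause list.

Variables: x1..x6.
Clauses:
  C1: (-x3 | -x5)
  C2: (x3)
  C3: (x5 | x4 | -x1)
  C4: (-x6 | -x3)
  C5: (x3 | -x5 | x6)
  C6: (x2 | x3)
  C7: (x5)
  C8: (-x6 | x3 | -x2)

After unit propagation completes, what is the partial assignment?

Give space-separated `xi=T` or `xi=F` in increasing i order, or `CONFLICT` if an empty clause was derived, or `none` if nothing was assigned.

Answer: CONFLICT

Derivation:
unit clause [3] forces x3=T; simplify:
  drop -3 from [-3, -5] -> [-5]
  drop -3 from [-6, -3] -> [-6]
  satisfied 4 clause(s); 4 remain; assigned so far: [3]
unit clause [-5] forces x5=F; simplify:
  drop 5 from [5, 4, -1] -> [4, -1]
  drop 5 from [5] -> [] (empty!)
  satisfied 1 clause(s); 3 remain; assigned so far: [3, 5]
CONFLICT (empty clause)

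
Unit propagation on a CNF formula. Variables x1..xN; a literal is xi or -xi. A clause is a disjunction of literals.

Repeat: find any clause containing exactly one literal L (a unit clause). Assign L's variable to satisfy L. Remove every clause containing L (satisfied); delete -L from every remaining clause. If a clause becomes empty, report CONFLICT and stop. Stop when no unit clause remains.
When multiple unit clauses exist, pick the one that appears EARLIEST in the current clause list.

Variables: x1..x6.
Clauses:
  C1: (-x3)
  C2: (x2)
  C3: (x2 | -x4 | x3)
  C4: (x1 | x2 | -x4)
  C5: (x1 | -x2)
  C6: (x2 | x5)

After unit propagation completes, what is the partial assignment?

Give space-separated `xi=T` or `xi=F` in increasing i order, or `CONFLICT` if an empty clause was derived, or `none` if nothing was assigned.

unit clause [-3] forces x3=F; simplify:
  drop 3 from [2, -4, 3] -> [2, -4]
  satisfied 1 clause(s); 5 remain; assigned so far: [3]
unit clause [2] forces x2=T; simplify:
  drop -2 from [1, -2] -> [1]
  satisfied 4 clause(s); 1 remain; assigned so far: [2, 3]
unit clause [1] forces x1=T; simplify:
  satisfied 1 clause(s); 0 remain; assigned so far: [1, 2, 3]

Answer: x1=T x2=T x3=F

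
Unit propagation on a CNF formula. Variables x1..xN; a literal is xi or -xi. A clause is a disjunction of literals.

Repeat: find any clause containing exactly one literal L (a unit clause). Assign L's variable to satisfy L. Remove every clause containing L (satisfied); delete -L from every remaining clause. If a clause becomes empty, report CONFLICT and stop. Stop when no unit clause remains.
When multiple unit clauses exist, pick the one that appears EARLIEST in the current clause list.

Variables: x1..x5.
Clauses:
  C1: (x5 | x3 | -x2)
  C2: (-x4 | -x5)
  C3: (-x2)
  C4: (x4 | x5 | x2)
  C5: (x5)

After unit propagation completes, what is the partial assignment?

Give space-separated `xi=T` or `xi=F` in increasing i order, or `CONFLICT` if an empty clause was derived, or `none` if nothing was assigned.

Answer: x2=F x4=F x5=T

Derivation:
unit clause [-2] forces x2=F; simplify:
  drop 2 from [4, 5, 2] -> [4, 5]
  satisfied 2 clause(s); 3 remain; assigned so far: [2]
unit clause [5] forces x5=T; simplify:
  drop -5 from [-4, -5] -> [-4]
  satisfied 2 clause(s); 1 remain; assigned so far: [2, 5]
unit clause [-4] forces x4=F; simplify:
  satisfied 1 clause(s); 0 remain; assigned so far: [2, 4, 5]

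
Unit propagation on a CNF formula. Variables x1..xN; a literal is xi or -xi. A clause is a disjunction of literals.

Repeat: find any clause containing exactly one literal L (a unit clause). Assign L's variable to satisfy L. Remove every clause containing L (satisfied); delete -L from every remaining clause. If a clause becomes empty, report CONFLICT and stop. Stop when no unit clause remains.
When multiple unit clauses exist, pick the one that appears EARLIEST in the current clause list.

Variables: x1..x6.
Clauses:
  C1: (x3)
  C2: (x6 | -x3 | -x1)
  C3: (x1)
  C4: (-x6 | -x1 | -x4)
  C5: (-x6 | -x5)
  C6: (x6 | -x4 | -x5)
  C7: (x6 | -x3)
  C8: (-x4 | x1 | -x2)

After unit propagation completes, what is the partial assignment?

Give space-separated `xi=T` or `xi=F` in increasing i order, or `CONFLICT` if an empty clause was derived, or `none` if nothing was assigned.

Answer: x1=T x3=T x4=F x5=F x6=T

Derivation:
unit clause [3] forces x3=T; simplify:
  drop -3 from [6, -3, -1] -> [6, -1]
  drop -3 from [6, -3] -> [6]
  satisfied 1 clause(s); 7 remain; assigned so far: [3]
unit clause [1] forces x1=T; simplify:
  drop -1 from [6, -1] -> [6]
  drop -1 from [-6, -1, -4] -> [-6, -4]
  satisfied 2 clause(s); 5 remain; assigned so far: [1, 3]
unit clause [6] forces x6=T; simplify:
  drop -6 from [-6, -4] -> [-4]
  drop -6 from [-6, -5] -> [-5]
  satisfied 3 clause(s); 2 remain; assigned so far: [1, 3, 6]
unit clause [-4] forces x4=F; simplify:
  satisfied 1 clause(s); 1 remain; assigned so far: [1, 3, 4, 6]
unit clause [-5] forces x5=F; simplify:
  satisfied 1 clause(s); 0 remain; assigned so far: [1, 3, 4, 5, 6]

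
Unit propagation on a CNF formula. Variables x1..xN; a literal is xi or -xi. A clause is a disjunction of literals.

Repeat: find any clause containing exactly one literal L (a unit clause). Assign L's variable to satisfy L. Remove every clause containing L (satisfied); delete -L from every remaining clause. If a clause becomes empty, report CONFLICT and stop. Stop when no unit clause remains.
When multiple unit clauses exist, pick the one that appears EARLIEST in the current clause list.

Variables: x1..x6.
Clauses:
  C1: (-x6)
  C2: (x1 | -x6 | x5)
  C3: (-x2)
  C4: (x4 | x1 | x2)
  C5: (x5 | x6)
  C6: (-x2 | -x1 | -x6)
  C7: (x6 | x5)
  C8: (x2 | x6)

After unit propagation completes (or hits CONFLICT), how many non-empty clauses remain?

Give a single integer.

unit clause [-6] forces x6=F; simplify:
  drop 6 from [5, 6] -> [5]
  drop 6 from [6, 5] -> [5]
  drop 6 from [2, 6] -> [2]
  satisfied 3 clause(s); 5 remain; assigned so far: [6]
unit clause [-2] forces x2=F; simplify:
  drop 2 from [4, 1, 2] -> [4, 1]
  drop 2 from [2] -> [] (empty!)
  satisfied 1 clause(s); 4 remain; assigned so far: [2, 6]
CONFLICT (empty clause)

Answer: 3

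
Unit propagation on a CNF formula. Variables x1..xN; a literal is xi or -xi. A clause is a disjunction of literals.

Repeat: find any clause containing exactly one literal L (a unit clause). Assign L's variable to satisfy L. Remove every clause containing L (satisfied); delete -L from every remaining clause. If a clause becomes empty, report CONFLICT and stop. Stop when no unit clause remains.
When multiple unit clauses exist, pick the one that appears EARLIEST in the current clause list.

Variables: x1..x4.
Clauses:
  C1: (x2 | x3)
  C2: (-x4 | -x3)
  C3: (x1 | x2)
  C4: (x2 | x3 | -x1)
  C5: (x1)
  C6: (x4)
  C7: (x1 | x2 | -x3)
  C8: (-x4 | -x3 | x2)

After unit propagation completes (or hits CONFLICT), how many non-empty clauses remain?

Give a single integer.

unit clause [1] forces x1=T; simplify:
  drop -1 from [2, 3, -1] -> [2, 3]
  satisfied 3 clause(s); 5 remain; assigned so far: [1]
unit clause [4] forces x4=T; simplify:
  drop -4 from [-4, -3] -> [-3]
  drop -4 from [-4, -3, 2] -> [-3, 2]
  satisfied 1 clause(s); 4 remain; assigned so far: [1, 4]
unit clause [-3] forces x3=F; simplify:
  drop 3 from [2, 3] -> [2]
  drop 3 from [2, 3] -> [2]
  satisfied 2 clause(s); 2 remain; assigned so far: [1, 3, 4]
unit clause [2] forces x2=T; simplify:
  satisfied 2 clause(s); 0 remain; assigned so far: [1, 2, 3, 4]

Answer: 0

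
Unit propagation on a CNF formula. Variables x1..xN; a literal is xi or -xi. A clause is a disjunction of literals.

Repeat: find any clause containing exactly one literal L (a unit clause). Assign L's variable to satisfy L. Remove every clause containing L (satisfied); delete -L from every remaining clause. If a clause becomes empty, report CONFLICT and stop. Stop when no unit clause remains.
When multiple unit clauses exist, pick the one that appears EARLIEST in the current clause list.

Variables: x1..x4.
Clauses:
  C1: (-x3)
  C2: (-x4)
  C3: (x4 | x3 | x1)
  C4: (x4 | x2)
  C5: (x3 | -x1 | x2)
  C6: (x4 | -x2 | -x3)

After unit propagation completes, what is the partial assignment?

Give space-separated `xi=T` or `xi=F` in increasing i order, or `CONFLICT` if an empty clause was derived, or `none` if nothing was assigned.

Answer: x1=T x2=T x3=F x4=F

Derivation:
unit clause [-3] forces x3=F; simplify:
  drop 3 from [4, 3, 1] -> [4, 1]
  drop 3 from [3, -1, 2] -> [-1, 2]
  satisfied 2 clause(s); 4 remain; assigned so far: [3]
unit clause [-4] forces x4=F; simplify:
  drop 4 from [4, 1] -> [1]
  drop 4 from [4, 2] -> [2]
  satisfied 1 clause(s); 3 remain; assigned so far: [3, 4]
unit clause [1] forces x1=T; simplify:
  drop -1 from [-1, 2] -> [2]
  satisfied 1 clause(s); 2 remain; assigned so far: [1, 3, 4]
unit clause [2] forces x2=T; simplify:
  satisfied 2 clause(s); 0 remain; assigned so far: [1, 2, 3, 4]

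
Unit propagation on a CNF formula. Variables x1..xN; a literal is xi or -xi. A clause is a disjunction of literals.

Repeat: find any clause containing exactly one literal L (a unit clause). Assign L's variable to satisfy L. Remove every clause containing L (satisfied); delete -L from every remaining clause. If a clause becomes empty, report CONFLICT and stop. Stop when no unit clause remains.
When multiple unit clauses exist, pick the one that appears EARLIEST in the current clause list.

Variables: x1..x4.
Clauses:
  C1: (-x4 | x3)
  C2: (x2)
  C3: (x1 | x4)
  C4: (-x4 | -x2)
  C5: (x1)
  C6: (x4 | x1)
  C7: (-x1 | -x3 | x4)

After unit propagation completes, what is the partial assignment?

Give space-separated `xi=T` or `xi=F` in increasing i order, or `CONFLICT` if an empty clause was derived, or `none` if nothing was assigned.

unit clause [2] forces x2=T; simplify:
  drop -2 from [-4, -2] -> [-4]
  satisfied 1 clause(s); 6 remain; assigned so far: [2]
unit clause [-4] forces x4=F; simplify:
  drop 4 from [1, 4] -> [1]
  drop 4 from [4, 1] -> [1]
  drop 4 from [-1, -3, 4] -> [-1, -3]
  satisfied 2 clause(s); 4 remain; assigned so far: [2, 4]
unit clause [1] forces x1=T; simplify:
  drop -1 from [-1, -3] -> [-3]
  satisfied 3 clause(s); 1 remain; assigned so far: [1, 2, 4]
unit clause [-3] forces x3=F; simplify:
  satisfied 1 clause(s); 0 remain; assigned so far: [1, 2, 3, 4]

Answer: x1=T x2=T x3=F x4=F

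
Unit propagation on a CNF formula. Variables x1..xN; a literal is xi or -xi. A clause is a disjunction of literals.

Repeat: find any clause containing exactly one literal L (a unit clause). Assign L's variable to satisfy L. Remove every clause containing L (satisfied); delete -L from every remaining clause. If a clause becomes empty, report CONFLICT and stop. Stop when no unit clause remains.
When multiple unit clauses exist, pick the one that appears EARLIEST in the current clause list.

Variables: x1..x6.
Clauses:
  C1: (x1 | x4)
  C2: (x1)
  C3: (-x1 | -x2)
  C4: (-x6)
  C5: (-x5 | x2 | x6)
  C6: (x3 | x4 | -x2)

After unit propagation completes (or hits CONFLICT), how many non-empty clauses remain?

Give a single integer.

Answer: 0

Derivation:
unit clause [1] forces x1=T; simplify:
  drop -1 from [-1, -2] -> [-2]
  satisfied 2 clause(s); 4 remain; assigned so far: [1]
unit clause [-2] forces x2=F; simplify:
  drop 2 from [-5, 2, 6] -> [-5, 6]
  satisfied 2 clause(s); 2 remain; assigned so far: [1, 2]
unit clause [-6] forces x6=F; simplify:
  drop 6 from [-5, 6] -> [-5]
  satisfied 1 clause(s); 1 remain; assigned so far: [1, 2, 6]
unit clause [-5] forces x5=F; simplify:
  satisfied 1 clause(s); 0 remain; assigned so far: [1, 2, 5, 6]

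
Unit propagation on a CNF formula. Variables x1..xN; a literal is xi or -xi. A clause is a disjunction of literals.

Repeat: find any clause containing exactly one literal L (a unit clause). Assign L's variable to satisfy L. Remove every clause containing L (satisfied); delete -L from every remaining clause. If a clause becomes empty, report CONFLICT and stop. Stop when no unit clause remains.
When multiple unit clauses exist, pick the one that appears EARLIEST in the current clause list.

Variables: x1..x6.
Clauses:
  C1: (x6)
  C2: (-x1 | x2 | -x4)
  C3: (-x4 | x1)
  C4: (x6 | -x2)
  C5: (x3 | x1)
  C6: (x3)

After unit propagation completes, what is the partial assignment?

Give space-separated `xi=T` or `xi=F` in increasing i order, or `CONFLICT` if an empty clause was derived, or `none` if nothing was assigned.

Answer: x3=T x6=T

Derivation:
unit clause [6] forces x6=T; simplify:
  satisfied 2 clause(s); 4 remain; assigned so far: [6]
unit clause [3] forces x3=T; simplify:
  satisfied 2 clause(s); 2 remain; assigned so far: [3, 6]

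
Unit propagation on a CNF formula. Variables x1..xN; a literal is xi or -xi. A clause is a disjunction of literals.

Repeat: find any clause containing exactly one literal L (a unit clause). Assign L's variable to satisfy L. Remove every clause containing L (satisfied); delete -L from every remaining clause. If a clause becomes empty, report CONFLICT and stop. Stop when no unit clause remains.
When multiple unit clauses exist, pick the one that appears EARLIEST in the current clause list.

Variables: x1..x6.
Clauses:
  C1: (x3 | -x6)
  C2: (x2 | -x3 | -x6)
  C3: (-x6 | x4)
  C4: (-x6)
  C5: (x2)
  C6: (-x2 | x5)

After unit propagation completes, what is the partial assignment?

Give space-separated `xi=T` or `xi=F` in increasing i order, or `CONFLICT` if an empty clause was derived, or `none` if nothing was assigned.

unit clause [-6] forces x6=F; simplify:
  satisfied 4 clause(s); 2 remain; assigned so far: [6]
unit clause [2] forces x2=T; simplify:
  drop -2 from [-2, 5] -> [5]
  satisfied 1 clause(s); 1 remain; assigned so far: [2, 6]
unit clause [5] forces x5=T; simplify:
  satisfied 1 clause(s); 0 remain; assigned so far: [2, 5, 6]

Answer: x2=T x5=T x6=F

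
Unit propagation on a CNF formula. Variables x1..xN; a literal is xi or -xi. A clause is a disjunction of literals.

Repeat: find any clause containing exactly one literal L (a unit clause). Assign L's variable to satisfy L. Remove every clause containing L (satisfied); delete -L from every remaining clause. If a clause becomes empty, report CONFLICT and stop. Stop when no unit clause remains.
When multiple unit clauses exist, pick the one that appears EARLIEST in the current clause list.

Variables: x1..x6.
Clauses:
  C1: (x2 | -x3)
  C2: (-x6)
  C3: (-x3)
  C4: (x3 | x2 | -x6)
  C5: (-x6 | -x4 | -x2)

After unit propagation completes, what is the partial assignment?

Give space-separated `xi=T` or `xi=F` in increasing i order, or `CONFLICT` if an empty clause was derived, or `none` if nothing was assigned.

unit clause [-6] forces x6=F; simplify:
  satisfied 3 clause(s); 2 remain; assigned so far: [6]
unit clause [-3] forces x3=F; simplify:
  satisfied 2 clause(s); 0 remain; assigned so far: [3, 6]

Answer: x3=F x6=F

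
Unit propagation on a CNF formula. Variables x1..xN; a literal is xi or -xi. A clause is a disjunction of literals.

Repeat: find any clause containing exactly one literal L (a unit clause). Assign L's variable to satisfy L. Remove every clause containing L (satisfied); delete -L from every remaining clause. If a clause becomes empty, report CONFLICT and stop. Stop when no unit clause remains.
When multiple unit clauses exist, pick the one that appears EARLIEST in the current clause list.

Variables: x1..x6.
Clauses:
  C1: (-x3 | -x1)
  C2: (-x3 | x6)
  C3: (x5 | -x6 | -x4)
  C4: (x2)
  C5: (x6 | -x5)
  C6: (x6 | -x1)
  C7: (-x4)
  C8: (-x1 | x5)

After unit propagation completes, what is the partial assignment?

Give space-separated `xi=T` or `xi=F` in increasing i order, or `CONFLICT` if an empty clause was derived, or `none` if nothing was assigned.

unit clause [2] forces x2=T; simplify:
  satisfied 1 clause(s); 7 remain; assigned so far: [2]
unit clause [-4] forces x4=F; simplify:
  satisfied 2 clause(s); 5 remain; assigned so far: [2, 4]

Answer: x2=T x4=F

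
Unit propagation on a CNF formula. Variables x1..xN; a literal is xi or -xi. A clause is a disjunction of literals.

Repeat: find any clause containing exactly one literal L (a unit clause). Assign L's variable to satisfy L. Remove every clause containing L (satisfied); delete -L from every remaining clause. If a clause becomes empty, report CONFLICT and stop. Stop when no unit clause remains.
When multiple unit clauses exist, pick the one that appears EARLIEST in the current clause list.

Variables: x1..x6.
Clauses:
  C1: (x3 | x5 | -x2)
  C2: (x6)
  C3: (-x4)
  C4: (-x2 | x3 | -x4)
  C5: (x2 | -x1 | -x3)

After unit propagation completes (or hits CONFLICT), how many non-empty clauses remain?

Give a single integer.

unit clause [6] forces x6=T; simplify:
  satisfied 1 clause(s); 4 remain; assigned so far: [6]
unit clause [-4] forces x4=F; simplify:
  satisfied 2 clause(s); 2 remain; assigned so far: [4, 6]

Answer: 2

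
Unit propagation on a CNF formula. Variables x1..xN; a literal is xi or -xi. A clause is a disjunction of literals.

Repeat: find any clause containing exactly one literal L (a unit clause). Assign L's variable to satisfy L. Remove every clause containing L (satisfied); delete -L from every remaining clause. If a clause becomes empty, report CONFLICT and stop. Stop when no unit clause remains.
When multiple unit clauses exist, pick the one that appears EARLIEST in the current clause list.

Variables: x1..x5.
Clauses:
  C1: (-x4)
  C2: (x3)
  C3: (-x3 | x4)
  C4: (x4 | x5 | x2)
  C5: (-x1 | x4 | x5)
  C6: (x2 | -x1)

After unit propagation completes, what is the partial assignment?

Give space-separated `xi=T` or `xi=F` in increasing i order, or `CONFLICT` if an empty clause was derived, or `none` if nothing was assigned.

Answer: CONFLICT

Derivation:
unit clause [-4] forces x4=F; simplify:
  drop 4 from [-3, 4] -> [-3]
  drop 4 from [4, 5, 2] -> [5, 2]
  drop 4 from [-1, 4, 5] -> [-1, 5]
  satisfied 1 clause(s); 5 remain; assigned so far: [4]
unit clause [3] forces x3=T; simplify:
  drop -3 from [-3] -> [] (empty!)
  satisfied 1 clause(s); 4 remain; assigned so far: [3, 4]
CONFLICT (empty clause)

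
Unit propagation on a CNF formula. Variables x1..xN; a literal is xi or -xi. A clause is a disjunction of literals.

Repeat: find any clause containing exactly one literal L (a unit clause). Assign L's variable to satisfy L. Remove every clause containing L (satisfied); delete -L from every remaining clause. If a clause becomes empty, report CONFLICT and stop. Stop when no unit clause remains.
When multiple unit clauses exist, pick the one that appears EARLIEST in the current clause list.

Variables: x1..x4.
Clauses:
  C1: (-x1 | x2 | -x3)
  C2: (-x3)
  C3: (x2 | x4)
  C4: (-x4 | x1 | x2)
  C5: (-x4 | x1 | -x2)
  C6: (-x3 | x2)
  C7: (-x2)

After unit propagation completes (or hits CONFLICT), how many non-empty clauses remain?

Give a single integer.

unit clause [-3] forces x3=F; simplify:
  satisfied 3 clause(s); 4 remain; assigned so far: [3]
unit clause [-2] forces x2=F; simplify:
  drop 2 from [2, 4] -> [4]
  drop 2 from [-4, 1, 2] -> [-4, 1]
  satisfied 2 clause(s); 2 remain; assigned so far: [2, 3]
unit clause [4] forces x4=T; simplify:
  drop -4 from [-4, 1] -> [1]
  satisfied 1 clause(s); 1 remain; assigned so far: [2, 3, 4]
unit clause [1] forces x1=T; simplify:
  satisfied 1 clause(s); 0 remain; assigned so far: [1, 2, 3, 4]

Answer: 0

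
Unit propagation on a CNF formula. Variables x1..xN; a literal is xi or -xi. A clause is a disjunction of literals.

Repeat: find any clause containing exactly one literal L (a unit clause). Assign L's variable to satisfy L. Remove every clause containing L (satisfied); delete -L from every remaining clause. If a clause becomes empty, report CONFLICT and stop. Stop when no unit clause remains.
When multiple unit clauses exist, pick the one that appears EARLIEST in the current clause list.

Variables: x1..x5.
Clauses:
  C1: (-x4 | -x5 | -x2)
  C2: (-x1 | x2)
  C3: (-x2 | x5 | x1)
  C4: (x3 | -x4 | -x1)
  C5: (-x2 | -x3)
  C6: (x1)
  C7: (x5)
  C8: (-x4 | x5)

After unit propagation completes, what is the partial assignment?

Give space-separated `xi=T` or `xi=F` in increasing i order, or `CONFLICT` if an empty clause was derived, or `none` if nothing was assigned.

Answer: x1=T x2=T x3=F x4=F x5=T

Derivation:
unit clause [1] forces x1=T; simplify:
  drop -1 from [-1, 2] -> [2]
  drop -1 from [3, -4, -1] -> [3, -4]
  satisfied 2 clause(s); 6 remain; assigned so far: [1]
unit clause [2] forces x2=T; simplify:
  drop -2 from [-4, -5, -2] -> [-4, -5]
  drop -2 from [-2, -3] -> [-3]
  satisfied 1 clause(s); 5 remain; assigned so far: [1, 2]
unit clause [-3] forces x3=F; simplify:
  drop 3 from [3, -4] -> [-4]
  satisfied 1 clause(s); 4 remain; assigned so far: [1, 2, 3]
unit clause [-4] forces x4=F; simplify:
  satisfied 3 clause(s); 1 remain; assigned so far: [1, 2, 3, 4]
unit clause [5] forces x5=T; simplify:
  satisfied 1 clause(s); 0 remain; assigned so far: [1, 2, 3, 4, 5]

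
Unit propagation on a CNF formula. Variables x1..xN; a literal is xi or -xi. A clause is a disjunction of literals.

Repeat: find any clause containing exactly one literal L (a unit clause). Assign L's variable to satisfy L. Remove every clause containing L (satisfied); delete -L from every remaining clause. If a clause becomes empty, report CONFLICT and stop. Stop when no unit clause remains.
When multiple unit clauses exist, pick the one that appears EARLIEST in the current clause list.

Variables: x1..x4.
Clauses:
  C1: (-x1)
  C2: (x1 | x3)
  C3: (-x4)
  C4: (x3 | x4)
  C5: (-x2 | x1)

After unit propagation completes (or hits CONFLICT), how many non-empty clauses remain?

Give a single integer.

unit clause [-1] forces x1=F; simplify:
  drop 1 from [1, 3] -> [3]
  drop 1 from [-2, 1] -> [-2]
  satisfied 1 clause(s); 4 remain; assigned so far: [1]
unit clause [3] forces x3=T; simplify:
  satisfied 2 clause(s); 2 remain; assigned so far: [1, 3]
unit clause [-4] forces x4=F; simplify:
  satisfied 1 clause(s); 1 remain; assigned so far: [1, 3, 4]
unit clause [-2] forces x2=F; simplify:
  satisfied 1 clause(s); 0 remain; assigned so far: [1, 2, 3, 4]

Answer: 0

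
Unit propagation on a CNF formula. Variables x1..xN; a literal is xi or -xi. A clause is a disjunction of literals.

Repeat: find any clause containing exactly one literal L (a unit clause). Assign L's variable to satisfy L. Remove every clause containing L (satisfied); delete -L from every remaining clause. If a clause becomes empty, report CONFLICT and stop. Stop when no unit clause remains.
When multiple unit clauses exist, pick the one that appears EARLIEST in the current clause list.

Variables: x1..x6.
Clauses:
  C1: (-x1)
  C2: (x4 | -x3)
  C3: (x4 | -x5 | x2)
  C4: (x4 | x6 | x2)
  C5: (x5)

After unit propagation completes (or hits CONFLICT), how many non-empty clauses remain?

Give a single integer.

unit clause [-1] forces x1=F; simplify:
  satisfied 1 clause(s); 4 remain; assigned so far: [1]
unit clause [5] forces x5=T; simplify:
  drop -5 from [4, -5, 2] -> [4, 2]
  satisfied 1 clause(s); 3 remain; assigned so far: [1, 5]

Answer: 3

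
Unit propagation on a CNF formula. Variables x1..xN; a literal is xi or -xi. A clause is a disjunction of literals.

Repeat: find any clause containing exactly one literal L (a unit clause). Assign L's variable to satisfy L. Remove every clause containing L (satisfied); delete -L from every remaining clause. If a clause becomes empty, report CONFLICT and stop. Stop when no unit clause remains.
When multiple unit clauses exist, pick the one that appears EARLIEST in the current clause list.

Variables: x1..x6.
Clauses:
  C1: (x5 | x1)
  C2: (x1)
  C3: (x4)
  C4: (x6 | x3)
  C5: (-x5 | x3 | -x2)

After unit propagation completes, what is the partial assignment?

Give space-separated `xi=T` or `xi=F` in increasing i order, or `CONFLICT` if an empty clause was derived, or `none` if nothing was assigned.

unit clause [1] forces x1=T; simplify:
  satisfied 2 clause(s); 3 remain; assigned so far: [1]
unit clause [4] forces x4=T; simplify:
  satisfied 1 clause(s); 2 remain; assigned so far: [1, 4]

Answer: x1=T x4=T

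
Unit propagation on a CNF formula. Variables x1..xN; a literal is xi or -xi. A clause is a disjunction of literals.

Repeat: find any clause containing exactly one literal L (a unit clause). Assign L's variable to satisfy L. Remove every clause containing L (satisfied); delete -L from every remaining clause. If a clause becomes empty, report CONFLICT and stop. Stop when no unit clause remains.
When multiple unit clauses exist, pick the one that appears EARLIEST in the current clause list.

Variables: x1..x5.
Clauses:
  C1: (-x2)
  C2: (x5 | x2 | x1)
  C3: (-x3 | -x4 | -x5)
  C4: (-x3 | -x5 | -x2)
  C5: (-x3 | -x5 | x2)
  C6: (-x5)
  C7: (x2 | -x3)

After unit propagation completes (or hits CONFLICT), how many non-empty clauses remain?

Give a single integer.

unit clause [-2] forces x2=F; simplify:
  drop 2 from [5, 2, 1] -> [5, 1]
  drop 2 from [-3, -5, 2] -> [-3, -5]
  drop 2 from [2, -3] -> [-3]
  satisfied 2 clause(s); 5 remain; assigned so far: [2]
unit clause [-5] forces x5=F; simplify:
  drop 5 from [5, 1] -> [1]
  satisfied 3 clause(s); 2 remain; assigned so far: [2, 5]
unit clause [1] forces x1=T; simplify:
  satisfied 1 clause(s); 1 remain; assigned so far: [1, 2, 5]
unit clause [-3] forces x3=F; simplify:
  satisfied 1 clause(s); 0 remain; assigned so far: [1, 2, 3, 5]

Answer: 0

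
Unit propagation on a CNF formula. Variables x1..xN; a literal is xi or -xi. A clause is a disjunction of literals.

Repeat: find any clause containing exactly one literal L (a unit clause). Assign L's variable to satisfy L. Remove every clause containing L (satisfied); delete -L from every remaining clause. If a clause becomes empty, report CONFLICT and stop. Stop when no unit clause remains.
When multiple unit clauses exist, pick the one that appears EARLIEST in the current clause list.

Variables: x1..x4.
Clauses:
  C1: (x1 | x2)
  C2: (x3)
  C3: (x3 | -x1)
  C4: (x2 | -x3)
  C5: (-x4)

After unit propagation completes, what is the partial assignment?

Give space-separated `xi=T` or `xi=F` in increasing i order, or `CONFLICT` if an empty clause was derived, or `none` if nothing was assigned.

unit clause [3] forces x3=T; simplify:
  drop -3 from [2, -3] -> [2]
  satisfied 2 clause(s); 3 remain; assigned so far: [3]
unit clause [2] forces x2=T; simplify:
  satisfied 2 clause(s); 1 remain; assigned so far: [2, 3]
unit clause [-4] forces x4=F; simplify:
  satisfied 1 clause(s); 0 remain; assigned so far: [2, 3, 4]

Answer: x2=T x3=T x4=F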